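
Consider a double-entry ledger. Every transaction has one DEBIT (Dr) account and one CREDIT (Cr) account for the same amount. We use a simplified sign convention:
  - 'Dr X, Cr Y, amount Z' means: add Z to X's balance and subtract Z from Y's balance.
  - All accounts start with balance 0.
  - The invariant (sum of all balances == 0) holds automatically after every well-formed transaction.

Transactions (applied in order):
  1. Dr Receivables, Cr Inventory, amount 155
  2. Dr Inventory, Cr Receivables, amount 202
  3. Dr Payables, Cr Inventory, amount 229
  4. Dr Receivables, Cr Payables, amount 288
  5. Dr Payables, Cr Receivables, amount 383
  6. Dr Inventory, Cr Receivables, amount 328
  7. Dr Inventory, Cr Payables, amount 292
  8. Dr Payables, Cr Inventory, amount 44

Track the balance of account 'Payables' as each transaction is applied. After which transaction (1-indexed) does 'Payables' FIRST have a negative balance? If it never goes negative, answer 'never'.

After txn 1: Payables=0
After txn 2: Payables=0
After txn 3: Payables=229
After txn 4: Payables=-59

Answer: 4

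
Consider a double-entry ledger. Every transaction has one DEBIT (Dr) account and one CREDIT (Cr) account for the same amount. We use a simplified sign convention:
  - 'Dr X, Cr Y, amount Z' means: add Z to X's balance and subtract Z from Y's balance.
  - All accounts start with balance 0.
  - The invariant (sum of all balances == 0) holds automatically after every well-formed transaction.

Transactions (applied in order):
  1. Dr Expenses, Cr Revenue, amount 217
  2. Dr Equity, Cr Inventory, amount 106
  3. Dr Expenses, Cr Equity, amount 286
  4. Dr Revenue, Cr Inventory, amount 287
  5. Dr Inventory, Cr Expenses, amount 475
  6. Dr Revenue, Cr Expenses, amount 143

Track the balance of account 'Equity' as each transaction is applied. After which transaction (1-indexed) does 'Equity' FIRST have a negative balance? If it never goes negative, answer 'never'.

After txn 1: Equity=0
After txn 2: Equity=106
After txn 3: Equity=-180

Answer: 3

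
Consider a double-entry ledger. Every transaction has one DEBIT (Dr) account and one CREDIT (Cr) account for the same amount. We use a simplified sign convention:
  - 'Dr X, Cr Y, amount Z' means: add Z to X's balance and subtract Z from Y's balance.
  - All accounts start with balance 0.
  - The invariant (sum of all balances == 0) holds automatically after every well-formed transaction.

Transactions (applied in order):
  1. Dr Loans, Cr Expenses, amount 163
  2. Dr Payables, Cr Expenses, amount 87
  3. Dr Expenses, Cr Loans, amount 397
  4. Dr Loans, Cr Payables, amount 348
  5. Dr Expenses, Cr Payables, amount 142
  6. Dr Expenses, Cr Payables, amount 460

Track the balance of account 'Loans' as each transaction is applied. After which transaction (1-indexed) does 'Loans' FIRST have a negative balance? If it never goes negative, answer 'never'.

After txn 1: Loans=163
After txn 2: Loans=163
After txn 3: Loans=-234

Answer: 3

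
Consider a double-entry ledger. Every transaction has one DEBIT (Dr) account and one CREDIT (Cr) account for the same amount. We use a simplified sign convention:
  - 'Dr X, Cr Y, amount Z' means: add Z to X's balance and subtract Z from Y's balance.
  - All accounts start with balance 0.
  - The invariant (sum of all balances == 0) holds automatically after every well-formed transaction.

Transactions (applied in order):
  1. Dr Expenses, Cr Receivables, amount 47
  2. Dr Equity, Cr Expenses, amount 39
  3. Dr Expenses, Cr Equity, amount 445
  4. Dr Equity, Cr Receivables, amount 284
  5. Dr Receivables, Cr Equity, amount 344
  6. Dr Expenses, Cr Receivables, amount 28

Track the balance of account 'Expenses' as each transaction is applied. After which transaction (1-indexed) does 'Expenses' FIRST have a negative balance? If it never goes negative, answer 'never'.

After txn 1: Expenses=47
After txn 2: Expenses=8
After txn 3: Expenses=453
After txn 4: Expenses=453
After txn 5: Expenses=453
After txn 6: Expenses=481

Answer: never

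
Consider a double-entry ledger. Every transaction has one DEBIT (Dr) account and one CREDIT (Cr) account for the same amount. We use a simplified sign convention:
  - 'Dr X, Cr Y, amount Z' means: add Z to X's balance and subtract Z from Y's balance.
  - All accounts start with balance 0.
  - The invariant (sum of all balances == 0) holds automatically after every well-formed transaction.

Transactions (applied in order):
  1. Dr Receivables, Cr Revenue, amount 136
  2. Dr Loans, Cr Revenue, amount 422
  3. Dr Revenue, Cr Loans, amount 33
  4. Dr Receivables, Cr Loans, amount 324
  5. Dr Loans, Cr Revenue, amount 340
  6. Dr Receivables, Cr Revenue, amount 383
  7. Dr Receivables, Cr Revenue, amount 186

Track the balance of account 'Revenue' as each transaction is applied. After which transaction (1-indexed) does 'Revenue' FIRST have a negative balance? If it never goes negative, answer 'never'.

Answer: 1

Derivation:
After txn 1: Revenue=-136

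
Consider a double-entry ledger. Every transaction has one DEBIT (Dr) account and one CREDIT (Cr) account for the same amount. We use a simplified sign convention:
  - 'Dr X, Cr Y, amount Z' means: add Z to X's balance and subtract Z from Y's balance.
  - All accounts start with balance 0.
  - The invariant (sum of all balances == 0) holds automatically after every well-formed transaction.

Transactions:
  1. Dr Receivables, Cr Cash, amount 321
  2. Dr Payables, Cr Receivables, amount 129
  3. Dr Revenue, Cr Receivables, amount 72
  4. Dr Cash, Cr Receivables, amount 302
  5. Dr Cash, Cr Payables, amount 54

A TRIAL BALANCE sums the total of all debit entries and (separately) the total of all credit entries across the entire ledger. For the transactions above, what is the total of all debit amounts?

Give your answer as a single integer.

Txn 1: debit+=321
Txn 2: debit+=129
Txn 3: debit+=72
Txn 4: debit+=302
Txn 5: debit+=54
Total debits = 878

Answer: 878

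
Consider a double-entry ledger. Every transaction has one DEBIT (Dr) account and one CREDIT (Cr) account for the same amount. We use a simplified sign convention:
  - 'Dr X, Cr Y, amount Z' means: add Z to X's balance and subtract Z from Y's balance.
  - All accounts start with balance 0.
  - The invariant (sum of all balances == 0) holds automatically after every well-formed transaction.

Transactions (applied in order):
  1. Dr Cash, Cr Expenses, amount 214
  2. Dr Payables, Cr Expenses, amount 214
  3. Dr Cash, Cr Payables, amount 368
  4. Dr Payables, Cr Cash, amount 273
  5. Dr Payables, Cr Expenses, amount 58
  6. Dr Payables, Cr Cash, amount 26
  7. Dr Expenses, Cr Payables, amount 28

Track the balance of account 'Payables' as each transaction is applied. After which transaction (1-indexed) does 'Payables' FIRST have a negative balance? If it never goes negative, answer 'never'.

After txn 1: Payables=0
After txn 2: Payables=214
After txn 3: Payables=-154

Answer: 3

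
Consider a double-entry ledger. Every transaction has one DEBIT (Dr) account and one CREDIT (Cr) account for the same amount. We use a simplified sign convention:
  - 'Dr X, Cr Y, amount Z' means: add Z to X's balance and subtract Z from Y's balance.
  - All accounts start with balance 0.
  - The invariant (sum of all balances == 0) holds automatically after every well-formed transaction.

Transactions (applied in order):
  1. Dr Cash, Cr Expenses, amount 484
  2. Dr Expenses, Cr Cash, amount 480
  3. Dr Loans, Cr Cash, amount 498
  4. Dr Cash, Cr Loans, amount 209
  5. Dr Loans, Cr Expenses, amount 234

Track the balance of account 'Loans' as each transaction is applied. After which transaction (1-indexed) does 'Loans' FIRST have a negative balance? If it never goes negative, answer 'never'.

Answer: never

Derivation:
After txn 1: Loans=0
After txn 2: Loans=0
After txn 3: Loans=498
After txn 4: Loans=289
After txn 5: Loans=523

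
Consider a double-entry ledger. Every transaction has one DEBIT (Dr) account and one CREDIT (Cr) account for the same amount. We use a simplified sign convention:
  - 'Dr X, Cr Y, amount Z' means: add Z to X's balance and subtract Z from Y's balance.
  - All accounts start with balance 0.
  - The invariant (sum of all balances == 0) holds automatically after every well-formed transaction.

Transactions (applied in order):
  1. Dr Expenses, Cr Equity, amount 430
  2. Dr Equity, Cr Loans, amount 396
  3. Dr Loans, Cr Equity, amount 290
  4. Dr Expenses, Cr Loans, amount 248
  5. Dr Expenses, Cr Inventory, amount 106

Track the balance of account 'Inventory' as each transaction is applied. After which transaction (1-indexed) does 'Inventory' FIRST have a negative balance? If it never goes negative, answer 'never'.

After txn 1: Inventory=0
After txn 2: Inventory=0
After txn 3: Inventory=0
After txn 4: Inventory=0
After txn 5: Inventory=-106

Answer: 5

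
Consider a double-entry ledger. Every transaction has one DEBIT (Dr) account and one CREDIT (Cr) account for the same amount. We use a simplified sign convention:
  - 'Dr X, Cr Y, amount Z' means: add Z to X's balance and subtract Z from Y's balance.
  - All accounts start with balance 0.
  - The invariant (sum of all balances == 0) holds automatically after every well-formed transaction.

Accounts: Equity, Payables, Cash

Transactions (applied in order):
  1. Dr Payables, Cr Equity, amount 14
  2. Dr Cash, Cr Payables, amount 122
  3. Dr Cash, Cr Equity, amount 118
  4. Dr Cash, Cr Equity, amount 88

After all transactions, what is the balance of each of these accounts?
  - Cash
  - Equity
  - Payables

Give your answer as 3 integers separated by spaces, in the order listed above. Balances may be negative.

Answer: 328 -220 -108

Derivation:
After txn 1 (Dr Payables, Cr Equity, amount 14): Equity=-14 Payables=14
After txn 2 (Dr Cash, Cr Payables, amount 122): Cash=122 Equity=-14 Payables=-108
After txn 3 (Dr Cash, Cr Equity, amount 118): Cash=240 Equity=-132 Payables=-108
After txn 4 (Dr Cash, Cr Equity, amount 88): Cash=328 Equity=-220 Payables=-108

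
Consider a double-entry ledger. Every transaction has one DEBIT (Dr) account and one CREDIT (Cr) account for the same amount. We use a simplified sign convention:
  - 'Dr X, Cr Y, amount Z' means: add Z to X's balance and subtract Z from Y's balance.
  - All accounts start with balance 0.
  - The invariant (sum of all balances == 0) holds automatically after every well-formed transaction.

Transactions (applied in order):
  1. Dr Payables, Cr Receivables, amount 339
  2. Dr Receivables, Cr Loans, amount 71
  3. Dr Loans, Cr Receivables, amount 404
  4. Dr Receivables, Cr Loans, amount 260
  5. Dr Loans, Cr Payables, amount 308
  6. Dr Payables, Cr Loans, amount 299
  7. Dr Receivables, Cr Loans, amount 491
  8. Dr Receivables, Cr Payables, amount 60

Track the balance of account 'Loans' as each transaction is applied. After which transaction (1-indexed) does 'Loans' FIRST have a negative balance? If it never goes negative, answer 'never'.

After txn 1: Loans=0
After txn 2: Loans=-71

Answer: 2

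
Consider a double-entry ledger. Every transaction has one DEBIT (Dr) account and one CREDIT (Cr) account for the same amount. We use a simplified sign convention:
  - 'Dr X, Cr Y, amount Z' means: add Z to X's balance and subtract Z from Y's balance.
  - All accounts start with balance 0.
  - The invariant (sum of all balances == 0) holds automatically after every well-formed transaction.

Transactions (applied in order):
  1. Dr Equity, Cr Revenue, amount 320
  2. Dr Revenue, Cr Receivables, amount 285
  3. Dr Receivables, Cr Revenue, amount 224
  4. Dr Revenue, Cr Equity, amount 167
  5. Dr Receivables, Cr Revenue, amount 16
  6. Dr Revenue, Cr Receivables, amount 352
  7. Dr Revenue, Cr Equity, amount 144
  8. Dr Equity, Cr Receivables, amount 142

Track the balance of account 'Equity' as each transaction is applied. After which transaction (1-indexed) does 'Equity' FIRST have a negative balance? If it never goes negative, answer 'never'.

Answer: never

Derivation:
After txn 1: Equity=320
After txn 2: Equity=320
After txn 3: Equity=320
After txn 4: Equity=153
After txn 5: Equity=153
After txn 6: Equity=153
After txn 7: Equity=9
After txn 8: Equity=151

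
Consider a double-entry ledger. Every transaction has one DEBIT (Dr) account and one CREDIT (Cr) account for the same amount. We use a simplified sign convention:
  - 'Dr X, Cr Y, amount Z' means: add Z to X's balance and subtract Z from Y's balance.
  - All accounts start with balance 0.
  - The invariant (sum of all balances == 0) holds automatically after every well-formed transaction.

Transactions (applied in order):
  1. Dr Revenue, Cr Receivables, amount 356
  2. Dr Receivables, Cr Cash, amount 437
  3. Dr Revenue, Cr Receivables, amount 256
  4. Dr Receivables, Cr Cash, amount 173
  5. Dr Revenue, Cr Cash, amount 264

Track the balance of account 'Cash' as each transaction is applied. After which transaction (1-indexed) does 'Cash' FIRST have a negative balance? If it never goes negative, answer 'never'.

Answer: 2

Derivation:
After txn 1: Cash=0
After txn 2: Cash=-437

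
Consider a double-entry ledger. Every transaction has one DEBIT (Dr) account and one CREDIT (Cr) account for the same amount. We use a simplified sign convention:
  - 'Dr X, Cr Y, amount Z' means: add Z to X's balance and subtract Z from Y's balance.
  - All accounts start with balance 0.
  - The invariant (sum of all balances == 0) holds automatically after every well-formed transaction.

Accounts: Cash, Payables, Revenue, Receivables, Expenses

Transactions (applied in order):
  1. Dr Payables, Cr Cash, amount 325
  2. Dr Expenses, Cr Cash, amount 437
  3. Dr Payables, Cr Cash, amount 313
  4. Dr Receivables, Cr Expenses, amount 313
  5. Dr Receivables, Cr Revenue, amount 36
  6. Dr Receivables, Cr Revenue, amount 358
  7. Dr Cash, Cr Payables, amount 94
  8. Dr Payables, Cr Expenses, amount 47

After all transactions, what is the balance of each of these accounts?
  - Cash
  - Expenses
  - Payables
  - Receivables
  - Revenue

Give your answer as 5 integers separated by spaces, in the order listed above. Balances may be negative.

Answer: -981 77 591 707 -394

Derivation:
After txn 1 (Dr Payables, Cr Cash, amount 325): Cash=-325 Payables=325
After txn 2 (Dr Expenses, Cr Cash, amount 437): Cash=-762 Expenses=437 Payables=325
After txn 3 (Dr Payables, Cr Cash, amount 313): Cash=-1075 Expenses=437 Payables=638
After txn 4 (Dr Receivables, Cr Expenses, amount 313): Cash=-1075 Expenses=124 Payables=638 Receivables=313
After txn 5 (Dr Receivables, Cr Revenue, amount 36): Cash=-1075 Expenses=124 Payables=638 Receivables=349 Revenue=-36
After txn 6 (Dr Receivables, Cr Revenue, amount 358): Cash=-1075 Expenses=124 Payables=638 Receivables=707 Revenue=-394
After txn 7 (Dr Cash, Cr Payables, amount 94): Cash=-981 Expenses=124 Payables=544 Receivables=707 Revenue=-394
After txn 8 (Dr Payables, Cr Expenses, amount 47): Cash=-981 Expenses=77 Payables=591 Receivables=707 Revenue=-394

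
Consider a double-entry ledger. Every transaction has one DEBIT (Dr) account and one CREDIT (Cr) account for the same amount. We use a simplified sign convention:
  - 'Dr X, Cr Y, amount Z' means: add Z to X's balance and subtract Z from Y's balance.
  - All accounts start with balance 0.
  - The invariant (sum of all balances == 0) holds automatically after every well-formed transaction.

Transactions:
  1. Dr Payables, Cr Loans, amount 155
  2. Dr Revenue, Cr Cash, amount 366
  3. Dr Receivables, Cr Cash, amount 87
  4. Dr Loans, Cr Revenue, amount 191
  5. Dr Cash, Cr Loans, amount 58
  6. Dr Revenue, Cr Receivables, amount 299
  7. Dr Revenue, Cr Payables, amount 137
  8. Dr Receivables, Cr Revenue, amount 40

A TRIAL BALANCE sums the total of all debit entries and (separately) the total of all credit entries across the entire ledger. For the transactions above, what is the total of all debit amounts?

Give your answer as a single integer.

Txn 1: debit+=155
Txn 2: debit+=366
Txn 3: debit+=87
Txn 4: debit+=191
Txn 5: debit+=58
Txn 6: debit+=299
Txn 7: debit+=137
Txn 8: debit+=40
Total debits = 1333

Answer: 1333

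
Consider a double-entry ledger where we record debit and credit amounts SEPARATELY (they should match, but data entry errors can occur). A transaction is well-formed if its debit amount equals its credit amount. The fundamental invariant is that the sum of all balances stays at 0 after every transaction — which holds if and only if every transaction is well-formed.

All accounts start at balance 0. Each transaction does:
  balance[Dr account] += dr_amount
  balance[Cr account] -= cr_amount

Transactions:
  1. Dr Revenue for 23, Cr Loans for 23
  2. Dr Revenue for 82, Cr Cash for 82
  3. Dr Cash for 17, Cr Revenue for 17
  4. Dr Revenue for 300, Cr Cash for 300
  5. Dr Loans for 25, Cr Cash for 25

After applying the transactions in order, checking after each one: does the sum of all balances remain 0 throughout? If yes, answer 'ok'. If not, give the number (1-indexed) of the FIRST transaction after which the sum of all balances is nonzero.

After txn 1: dr=23 cr=23 sum_balances=0
After txn 2: dr=82 cr=82 sum_balances=0
After txn 3: dr=17 cr=17 sum_balances=0
After txn 4: dr=300 cr=300 sum_balances=0
After txn 5: dr=25 cr=25 sum_balances=0

Answer: ok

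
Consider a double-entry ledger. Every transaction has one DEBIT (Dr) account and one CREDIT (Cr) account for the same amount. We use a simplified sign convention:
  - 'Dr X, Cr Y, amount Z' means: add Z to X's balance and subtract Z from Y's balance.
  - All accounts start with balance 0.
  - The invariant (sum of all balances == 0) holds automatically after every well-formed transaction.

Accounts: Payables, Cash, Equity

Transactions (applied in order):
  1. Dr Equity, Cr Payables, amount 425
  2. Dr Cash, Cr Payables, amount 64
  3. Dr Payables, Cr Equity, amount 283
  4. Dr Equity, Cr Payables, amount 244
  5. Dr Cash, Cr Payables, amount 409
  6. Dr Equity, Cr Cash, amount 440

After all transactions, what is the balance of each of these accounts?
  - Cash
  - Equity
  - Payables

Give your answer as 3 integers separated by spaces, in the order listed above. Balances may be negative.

After txn 1 (Dr Equity, Cr Payables, amount 425): Equity=425 Payables=-425
After txn 2 (Dr Cash, Cr Payables, amount 64): Cash=64 Equity=425 Payables=-489
After txn 3 (Dr Payables, Cr Equity, amount 283): Cash=64 Equity=142 Payables=-206
After txn 4 (Dr Equity, Cr Payables, amount 244): Cash=64 Equity=386 Payables=-450
After txn 5 (Dr Cash, Cr Payables, amount 409): Cash=473 Equity=386 Payables=-859
After txn 6 (Dr Equity, Cr Cash, amount 440): Cash=33 Equity=826 Payables=-859

Answer: 33 826 -859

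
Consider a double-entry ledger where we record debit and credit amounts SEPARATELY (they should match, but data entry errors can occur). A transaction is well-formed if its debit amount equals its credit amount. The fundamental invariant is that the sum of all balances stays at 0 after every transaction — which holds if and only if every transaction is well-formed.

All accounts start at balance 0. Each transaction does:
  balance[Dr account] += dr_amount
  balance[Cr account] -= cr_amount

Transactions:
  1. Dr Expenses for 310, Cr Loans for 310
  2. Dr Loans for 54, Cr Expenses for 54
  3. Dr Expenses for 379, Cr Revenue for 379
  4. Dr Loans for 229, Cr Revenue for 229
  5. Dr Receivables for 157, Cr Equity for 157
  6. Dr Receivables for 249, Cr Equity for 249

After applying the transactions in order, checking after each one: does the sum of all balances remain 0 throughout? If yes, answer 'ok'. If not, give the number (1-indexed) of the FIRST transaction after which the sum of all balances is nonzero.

Answer: ok

Derivation:
After txn 1: dr=310 cr=310 sum_balances=0
After txn 2: dr=54 cr=54 sum_balances=0
After txn 3: dr=379 cr=379 sum_balances=0
After txn 4: dr=229 cr=229 sum_balances=0
After txn 5: dr=157 cr=157 sum_balances=0
After txn 6: dr=249 cr=249 sum_balances=0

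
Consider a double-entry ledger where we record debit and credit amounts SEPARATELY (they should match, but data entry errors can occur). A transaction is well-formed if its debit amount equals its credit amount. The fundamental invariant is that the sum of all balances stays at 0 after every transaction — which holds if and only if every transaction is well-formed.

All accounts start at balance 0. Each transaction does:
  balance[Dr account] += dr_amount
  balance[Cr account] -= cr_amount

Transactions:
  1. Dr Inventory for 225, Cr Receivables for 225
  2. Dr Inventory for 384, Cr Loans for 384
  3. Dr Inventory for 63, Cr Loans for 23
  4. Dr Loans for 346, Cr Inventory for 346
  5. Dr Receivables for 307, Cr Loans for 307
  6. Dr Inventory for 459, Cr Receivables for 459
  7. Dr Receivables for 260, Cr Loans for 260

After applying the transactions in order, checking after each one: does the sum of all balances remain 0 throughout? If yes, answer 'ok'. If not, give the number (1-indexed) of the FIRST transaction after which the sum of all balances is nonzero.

Answer: 3

Derivation:
After txn 1: dr=225 cr=225 sum_balances=0
After txn 2: dr=384 cr=384 sum_balances=0
After txn 3: dr=63 cr=23 sum_balances=40
After txn 4: dr=346 cr=346 sum_balances=40
After txn 5: dr=307 cr=307 sum_balances=40
After txn 6: dr=459 cr=459 sum_balances=40
After txn 7: dr=260 cr=260 sum_balances=40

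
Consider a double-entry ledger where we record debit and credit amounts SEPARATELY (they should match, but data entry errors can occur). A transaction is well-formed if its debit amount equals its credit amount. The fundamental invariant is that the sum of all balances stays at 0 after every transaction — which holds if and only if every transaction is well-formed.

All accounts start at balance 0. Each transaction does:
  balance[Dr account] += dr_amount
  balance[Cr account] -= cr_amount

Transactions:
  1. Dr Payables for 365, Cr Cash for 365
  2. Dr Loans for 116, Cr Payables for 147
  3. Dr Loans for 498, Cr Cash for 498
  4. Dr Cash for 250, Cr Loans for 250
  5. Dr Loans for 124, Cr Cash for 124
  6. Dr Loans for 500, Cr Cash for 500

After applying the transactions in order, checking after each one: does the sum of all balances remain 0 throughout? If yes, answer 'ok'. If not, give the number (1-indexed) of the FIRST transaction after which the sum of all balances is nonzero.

Answer: 2

Derivation:
After txn 1: dr=365 cr=365 sum_balances=0
After txn 2: dr=116 cr=147 sum_balances=-31
After txn 3: dr=498 cr=498 sum_balances=-31
After txn 4: dr=250 cr=250 sum_balances=-31
After txn 5: dr=124 cr=124 sum_balances=-31
After txn 6: dr=500 cr=500 sum_balances=-31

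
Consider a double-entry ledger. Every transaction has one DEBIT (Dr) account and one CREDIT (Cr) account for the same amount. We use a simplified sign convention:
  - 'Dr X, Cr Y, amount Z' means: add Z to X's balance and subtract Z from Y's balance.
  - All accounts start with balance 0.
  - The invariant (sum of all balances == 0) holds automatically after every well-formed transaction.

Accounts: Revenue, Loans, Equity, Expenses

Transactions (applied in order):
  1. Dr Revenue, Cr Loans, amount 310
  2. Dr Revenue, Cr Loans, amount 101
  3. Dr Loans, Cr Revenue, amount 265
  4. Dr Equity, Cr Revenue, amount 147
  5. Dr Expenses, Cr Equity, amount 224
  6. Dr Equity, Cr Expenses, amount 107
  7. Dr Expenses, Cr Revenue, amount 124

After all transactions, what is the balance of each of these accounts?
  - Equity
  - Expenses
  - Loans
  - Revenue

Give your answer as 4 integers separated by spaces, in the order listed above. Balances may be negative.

After txn 1 (Dr Revenue, Cr Loans, amount 310): Loans=-310 Revenue=310
After txn 2 (Dr Revenue, Cr Loans, amount 101): Loans=-411 Revenue=411
After txn 3 (Dr Loans, Cr Revenue, amount 265): Loans=-146 Revenue=146
After txn 4 (Dr Equity, Cr Revenue, amount 147): Equity=147 Loans=-146 Revenue=-1
After txn 5 (Dr Expenses, Cr Equity, amount 224): Equity=-77 Expenses=224 Loans=-146 Revenue=-1
After txn 6 (Dr Equity, Cr Expenses, amount 107): Equity=30 Expenses=117 Loans=-146 Revenue=-1
After txn 7 (Dr Expenses, Cr Revenue, amount 124): Equity=30 Expenses=241 Loans=-146 Revenue=-125

Answer: 30 241 -146 -125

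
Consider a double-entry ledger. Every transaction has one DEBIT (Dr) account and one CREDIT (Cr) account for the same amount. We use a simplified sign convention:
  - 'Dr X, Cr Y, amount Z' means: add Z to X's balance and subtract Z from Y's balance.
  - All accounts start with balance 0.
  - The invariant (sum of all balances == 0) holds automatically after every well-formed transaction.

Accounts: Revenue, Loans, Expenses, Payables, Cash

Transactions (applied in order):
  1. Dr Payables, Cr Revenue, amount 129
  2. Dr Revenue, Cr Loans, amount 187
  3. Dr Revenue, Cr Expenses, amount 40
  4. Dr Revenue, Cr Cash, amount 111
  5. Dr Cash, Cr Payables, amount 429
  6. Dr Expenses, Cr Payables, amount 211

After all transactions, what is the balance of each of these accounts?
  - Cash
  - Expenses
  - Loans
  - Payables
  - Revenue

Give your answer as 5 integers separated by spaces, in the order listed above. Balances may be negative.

After txn 1 (Dr Payables, Cr Revenue, amount 129): Payables=129 Revenue=-129
After txn 2 (Dr Revenue, Cr Loans, amount 187): Loans=-187 Payables=129 Revenue=58
After txn 3 (Dr Revenue, Cr Expenses, amount 40): Expenses=-40 Loans=-187 Payables=129 Revenue=98
After txn 4 (Dr Revenue, Cr Cash, amount 111): Cash=-111 Expenses=-40 Loans=-187 Payables=129 Revenue=209
After txn 5 (Dr Cash, Cr Payables, amount 429): Cash=318 Expenses=-40 Loans=-187 Payables=-300 Revenue=209
After txn 6 (Dr Expenses, Cr Payables, amount 211): Cash=318 Expenses=171 Loans=-187 Payables=-511 Revenue=209

Answer: 318 171 -187 -511 209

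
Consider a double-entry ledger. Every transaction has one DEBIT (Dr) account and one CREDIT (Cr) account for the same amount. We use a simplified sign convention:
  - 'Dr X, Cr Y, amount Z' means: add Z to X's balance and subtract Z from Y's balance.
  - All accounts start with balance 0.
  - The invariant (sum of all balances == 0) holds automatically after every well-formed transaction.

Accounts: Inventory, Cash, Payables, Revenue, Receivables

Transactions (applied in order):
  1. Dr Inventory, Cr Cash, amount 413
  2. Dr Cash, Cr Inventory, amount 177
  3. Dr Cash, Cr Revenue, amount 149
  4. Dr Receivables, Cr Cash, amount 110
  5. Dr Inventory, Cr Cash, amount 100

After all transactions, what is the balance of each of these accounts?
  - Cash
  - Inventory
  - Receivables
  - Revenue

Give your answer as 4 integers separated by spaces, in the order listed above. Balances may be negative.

Answer: -297 336 110 -149

Derivation:
After txn 1 (Dr Inventory, Cr Cash, amount 413): Cash=-413 Inventory=413
After txn 2 (Dr Cash, Cr Inventory, amount 177): Cash=-236 Inventory=236
After txn 3 (Dr Cash, Cr Revenue, amount 149): Cash=-87 Inventory=236 Revenue=-149
After txn 4 (Dr Receivables, Cr Cash, amount 110): Cash=-197 Inventory=236 Receivables=110 Revenue=-149
After txn 5 (Dr Inventory, Cr Cash, amount 100): Cash=-297 Inventory=336 Receivables=110 Revenue=-149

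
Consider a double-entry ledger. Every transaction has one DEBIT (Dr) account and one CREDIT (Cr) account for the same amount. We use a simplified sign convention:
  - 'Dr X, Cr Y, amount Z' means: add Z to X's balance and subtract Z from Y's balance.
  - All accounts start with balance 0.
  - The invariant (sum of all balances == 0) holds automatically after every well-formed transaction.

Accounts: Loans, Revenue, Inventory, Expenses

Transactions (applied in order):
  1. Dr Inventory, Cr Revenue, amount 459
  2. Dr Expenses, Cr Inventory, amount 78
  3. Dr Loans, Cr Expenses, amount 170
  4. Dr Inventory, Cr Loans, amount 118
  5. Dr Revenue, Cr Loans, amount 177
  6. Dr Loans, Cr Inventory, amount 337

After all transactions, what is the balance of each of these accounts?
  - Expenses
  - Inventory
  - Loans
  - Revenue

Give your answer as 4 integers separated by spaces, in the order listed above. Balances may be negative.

After txn 1 (Dr Inventory, Cr Revenue, amount 459): Inventory=459 Revenue=-459
After txn 2 (Dr Expenses, Cr Inventory, amount 78): Expenses=78 Inventory=381 Revenue=-459
After txn 3 (Dr Loans, Cr Expenses, amount 170): Expenses=-92 Inventory=381 Loans=170 Revenue=-459
After txn 4 (Dr Inventory, Cr Loans, amount 118): Expenses=-92 Inventory=499 Loans=52 Revenue=-459
After txn 5 (Dr Revenue, Cr Loans, amount 177): Expenses=-92 Inventory=499 Loans=-125 Revenue=-282
After txn 6 (Dr Loans, Cr Inventory, amount 337): Expenses=-92 Inventory=162 Loans=212 Revenue=-282

Answer: -92 162 212 -282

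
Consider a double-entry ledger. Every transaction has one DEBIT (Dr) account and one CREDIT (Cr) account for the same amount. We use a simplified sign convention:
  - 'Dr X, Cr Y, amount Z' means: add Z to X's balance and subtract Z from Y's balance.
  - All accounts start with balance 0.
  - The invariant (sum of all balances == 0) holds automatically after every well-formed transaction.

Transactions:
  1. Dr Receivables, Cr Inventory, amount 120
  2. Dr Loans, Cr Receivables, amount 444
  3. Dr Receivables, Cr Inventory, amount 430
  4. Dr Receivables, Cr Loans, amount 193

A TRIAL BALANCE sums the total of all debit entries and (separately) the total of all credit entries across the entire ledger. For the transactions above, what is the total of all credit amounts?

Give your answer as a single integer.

Txn 1: credit+=120
Txn 2: credit+=444
Txn 3: credit+=430
Txn 4: credit+=193
Total credits = 1187

Answer: 1187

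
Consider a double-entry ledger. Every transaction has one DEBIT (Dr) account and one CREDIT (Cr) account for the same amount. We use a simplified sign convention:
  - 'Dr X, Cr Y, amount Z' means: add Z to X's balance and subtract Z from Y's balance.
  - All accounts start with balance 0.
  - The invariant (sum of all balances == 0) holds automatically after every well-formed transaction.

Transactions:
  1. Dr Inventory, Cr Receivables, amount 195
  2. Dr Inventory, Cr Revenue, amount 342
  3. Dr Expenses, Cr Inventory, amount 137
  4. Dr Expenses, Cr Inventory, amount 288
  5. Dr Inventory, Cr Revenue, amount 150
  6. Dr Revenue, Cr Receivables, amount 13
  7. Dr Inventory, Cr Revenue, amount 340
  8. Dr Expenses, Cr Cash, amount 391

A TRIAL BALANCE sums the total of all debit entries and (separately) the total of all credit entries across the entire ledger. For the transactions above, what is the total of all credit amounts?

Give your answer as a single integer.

Txn 1: credit+=195
Txn 2: credit+=342
Txn 3: credit+=137
Txn 4: credit+=288
Txn 5: credit+=150
Txn 6: credit+=13
Txn 7: credit+=340
Txn 8: credit+=391
Total credits = 1856

Answer: 1856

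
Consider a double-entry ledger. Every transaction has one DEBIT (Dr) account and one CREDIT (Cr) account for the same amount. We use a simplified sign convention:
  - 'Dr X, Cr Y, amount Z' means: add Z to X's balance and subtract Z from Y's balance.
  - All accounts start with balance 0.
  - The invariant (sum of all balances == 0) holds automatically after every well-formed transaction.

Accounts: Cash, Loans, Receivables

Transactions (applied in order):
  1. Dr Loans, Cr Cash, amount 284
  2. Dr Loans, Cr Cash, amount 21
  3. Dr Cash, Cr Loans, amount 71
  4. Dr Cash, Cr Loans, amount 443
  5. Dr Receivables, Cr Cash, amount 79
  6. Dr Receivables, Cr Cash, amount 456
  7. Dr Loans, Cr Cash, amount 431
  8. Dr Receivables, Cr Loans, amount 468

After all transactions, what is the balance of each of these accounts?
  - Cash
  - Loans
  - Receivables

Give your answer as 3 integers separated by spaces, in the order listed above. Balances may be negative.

After txn 1 (Dr Loans, Cr Cash, amount 284): Cash=-284 Loans=284
After txn 2 (Dr Loans, Cr Cash, amount 21): Cash=-305 Loans=305
After txn 3 (Dr Cash, Cr Loans, amount 71): Cash=-234 Loans=234
After txn 4 (Dr Cash, Cr Loans, amount 443): Cash=209 Loans=-209
After txn 5 (Dr Receivables, Cr Cash, amount 79): Cash=130 Loans=-209 Receivables=79
After txn 6 (Dr Receivables, Cr Cash, amount 456): Cash=-326 Loans=-209 Receivables=535
After txn 7 (Dr Loans, Cr Cash, amount 431): Cash=-757 Loans=222 Receivables=535
After txn 8 (Dr Receivables, Cr Loans, amount 468): Cash=-757 Loans=-246 Receivables=1003

Answer: -757 -246 1003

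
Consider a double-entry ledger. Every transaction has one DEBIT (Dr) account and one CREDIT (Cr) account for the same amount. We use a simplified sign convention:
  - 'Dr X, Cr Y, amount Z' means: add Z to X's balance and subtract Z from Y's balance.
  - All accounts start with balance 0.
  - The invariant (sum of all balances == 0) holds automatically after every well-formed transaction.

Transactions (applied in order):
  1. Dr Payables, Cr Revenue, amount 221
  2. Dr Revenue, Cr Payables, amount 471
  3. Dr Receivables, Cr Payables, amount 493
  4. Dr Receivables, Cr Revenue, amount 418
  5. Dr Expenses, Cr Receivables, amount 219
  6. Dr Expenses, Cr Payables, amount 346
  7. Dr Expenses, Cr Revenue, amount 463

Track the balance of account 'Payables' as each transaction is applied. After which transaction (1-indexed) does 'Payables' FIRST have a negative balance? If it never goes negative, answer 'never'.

After txn 1: Payables=221
After txn 2: Payables=-250

Answer: 2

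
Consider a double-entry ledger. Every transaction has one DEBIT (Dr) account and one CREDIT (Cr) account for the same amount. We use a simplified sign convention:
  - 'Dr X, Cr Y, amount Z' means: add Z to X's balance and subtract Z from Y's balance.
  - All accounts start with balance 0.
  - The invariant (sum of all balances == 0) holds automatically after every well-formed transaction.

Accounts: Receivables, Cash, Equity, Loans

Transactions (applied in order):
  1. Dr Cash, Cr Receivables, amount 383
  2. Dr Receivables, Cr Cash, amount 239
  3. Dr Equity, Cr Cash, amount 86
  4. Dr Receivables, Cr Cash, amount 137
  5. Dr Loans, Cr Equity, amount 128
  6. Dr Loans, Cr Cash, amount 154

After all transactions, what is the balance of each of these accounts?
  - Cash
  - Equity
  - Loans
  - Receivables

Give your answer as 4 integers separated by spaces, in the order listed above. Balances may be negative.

After txn 1 (Dr Cash, Cr Receivables, amount 383): Cash=383 Receivables=-383
After txn 2 (Dr Receivables, Cr Cash, amount 239): Cash=144 Receivables=-144
After txn 3 (Dr Equity, Cr Cash, amount 86): Cash=58 Equity=86 Receivables=-144
After txn 4 (Dr Receivables, Cr Cash, amount 137): Cash=-79 Equity=86 Receivables=-7
After txn 5 (Dr Loans, Cr Equity, amount 128): Cash=-79 Equity=-42 Loans=128 Receivables=-7
After txn 6 (Dr Loans, Cr Cash, amount 154): Cash=-233 Equity=-42 Loans=282 Receivables=-7

Answer: -233 -42 282 -7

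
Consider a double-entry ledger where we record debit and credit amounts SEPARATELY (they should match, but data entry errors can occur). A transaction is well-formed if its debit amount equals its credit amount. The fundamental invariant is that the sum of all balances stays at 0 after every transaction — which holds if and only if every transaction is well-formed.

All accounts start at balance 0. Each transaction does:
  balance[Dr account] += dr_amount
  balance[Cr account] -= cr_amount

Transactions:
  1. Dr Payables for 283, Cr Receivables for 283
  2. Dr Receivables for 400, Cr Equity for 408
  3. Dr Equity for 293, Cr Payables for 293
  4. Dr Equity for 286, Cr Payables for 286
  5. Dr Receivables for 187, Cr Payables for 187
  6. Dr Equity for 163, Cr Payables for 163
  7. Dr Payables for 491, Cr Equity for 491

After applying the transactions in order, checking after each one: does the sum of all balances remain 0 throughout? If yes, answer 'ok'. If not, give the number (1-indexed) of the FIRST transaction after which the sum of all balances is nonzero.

After txn 1: dr=283 cr=283 sum_balances=0
After txn 2: dr=400 cr=408 sum_balances=-8
After txn 3: dr=293 cr=293 sum_balances=-8
After txn 4: dr=286 cr=286 sum_balances=-8
After txn 5: dr=187 cr=187 sum_balances=-8
After txn 6: dr=163 cr=163 sum_balances=-8
After txn 7: dr=491 cr=491 sum_balances=-8

Answer: 2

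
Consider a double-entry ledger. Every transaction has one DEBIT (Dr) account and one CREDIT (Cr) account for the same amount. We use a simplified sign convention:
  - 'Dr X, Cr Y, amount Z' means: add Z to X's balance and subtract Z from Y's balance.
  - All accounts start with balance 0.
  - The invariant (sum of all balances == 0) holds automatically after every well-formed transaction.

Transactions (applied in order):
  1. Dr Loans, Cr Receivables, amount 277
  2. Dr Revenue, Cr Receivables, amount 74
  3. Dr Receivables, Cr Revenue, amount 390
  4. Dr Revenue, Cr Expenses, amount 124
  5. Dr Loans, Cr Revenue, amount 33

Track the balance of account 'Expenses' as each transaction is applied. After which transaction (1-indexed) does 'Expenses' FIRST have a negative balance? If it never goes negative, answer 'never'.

Answer: 4

Derivation:
After txn 1: Expenses=0
After txn 2: Expenses=0
After txn 3: Expenses=0
After txn 4: Expenses=-124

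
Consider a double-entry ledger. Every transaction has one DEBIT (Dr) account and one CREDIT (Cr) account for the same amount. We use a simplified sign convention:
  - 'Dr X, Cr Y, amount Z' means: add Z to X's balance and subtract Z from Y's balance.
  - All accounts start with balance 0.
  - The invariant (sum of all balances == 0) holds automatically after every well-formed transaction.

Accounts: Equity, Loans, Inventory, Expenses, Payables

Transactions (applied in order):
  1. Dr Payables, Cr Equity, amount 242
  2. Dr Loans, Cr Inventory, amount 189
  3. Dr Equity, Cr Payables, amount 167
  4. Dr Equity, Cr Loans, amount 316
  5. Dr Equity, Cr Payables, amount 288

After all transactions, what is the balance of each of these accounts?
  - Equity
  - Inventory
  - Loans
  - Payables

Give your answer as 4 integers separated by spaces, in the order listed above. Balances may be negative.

After txn 1 (Dr Payables, Cr Equity, amount 242): Equity=-242 Payables=242
After txn 2 (Dr Loans, Cr Inventory, amount 189): Equity=-242 Inventory=-189 Loans=189 Payables=242
After txn 3 (Dr Equity, Cr Payables, amount 167): Equity=-75 Inventory=-189 Loans=189 Payables=75
After txn 4 (Dr Equity, Cr Loans, amount 316): Equity=241 Inventory=-189 Loans=-127 Payables=75
After txn 5 (Dr Equity, Cr Payables, amount 288): Equity=529 Inventory=-189 Loans=-127 Payables=-213

Answer: 529 -189 -127 -213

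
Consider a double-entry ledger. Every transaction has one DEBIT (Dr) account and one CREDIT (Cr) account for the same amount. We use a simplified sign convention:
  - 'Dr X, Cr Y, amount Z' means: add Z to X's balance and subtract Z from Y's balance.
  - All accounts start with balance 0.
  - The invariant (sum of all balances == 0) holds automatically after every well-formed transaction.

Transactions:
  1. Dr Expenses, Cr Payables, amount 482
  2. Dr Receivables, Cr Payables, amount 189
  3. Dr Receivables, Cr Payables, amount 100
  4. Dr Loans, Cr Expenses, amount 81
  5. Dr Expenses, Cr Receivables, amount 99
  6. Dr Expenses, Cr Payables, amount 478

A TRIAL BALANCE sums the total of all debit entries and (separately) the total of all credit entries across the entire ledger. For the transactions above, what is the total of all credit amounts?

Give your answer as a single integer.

Answer: 1429

Derivation:
Txn 1: credit+=482
Txn 2: credit+=189
Txn 3: credit+=100
Txn 4: credit+=81
Txn 5: credit+=99
Txn 6: credit+=478
Total credits = 1429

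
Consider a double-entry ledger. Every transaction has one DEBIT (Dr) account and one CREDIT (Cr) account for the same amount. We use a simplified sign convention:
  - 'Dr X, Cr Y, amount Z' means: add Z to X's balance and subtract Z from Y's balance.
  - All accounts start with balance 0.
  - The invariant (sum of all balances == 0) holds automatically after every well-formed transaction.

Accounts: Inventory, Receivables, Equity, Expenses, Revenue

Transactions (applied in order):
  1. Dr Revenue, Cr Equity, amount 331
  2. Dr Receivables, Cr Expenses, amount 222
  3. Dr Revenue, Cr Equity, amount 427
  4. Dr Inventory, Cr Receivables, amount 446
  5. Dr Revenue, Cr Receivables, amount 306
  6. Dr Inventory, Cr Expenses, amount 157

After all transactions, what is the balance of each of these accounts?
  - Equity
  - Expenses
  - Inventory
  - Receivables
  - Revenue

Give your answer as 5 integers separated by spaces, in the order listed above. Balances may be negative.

Answer: -758 -379 603 -530 1064

Derivation:
After txn 1 (Dr Revenue, Cr Equity, amount 331): Equity=-331 Revenue=331
After txn 2 (Dr Receivables, Cr Expenses, amount 222): Equity=-331 Expenses=-222 Receivables=222 Revenue=331
After txn 3 (Dr Revenue, Cr Equity, amount 427): Equity=-758 Expenses=-222 Receivables=222 Revenue=758
After txn 4 (Dr Inventory, Cr Receivables, amount 446): Equity=-758 Expenses=-222 Inventory=446 Receivables=-224 Revenue=758
After txn 5 (Dr Revenue, Cr Receivables, amount 306): Equity=-758 Expenses=-222 Inventory=446 Receivables=-530 Revenue=1064
After txn 6 (Dr Inventory, Cr Expenses, amount 157): Equity=-758 Expenses=-379 Inventory=603 Receivables=-530 Revenue=1064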